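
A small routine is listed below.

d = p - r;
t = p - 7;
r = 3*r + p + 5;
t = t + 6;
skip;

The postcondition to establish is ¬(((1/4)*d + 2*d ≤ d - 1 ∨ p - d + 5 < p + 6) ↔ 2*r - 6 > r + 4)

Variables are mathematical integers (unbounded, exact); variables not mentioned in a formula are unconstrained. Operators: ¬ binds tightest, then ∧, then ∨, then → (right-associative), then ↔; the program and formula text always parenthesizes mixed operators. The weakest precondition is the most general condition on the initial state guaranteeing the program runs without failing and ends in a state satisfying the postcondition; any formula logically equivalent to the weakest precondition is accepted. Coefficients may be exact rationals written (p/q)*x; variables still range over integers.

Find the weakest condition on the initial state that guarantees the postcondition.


Working backward. After the program, the postcondition ¬(((1/4)*d + 2*d ≤ d - 1 ∨ p - d + 5 < p + 6) ↔ 2*r - 6 > r + 4) must hold; in canonical form it is ¬(((5/4)*d ≤ -1 ∨ d > -1) ↔ r > 10).
Before skip: ¬(((5/4)*d ≤ -1 ∨ d > -1) ↔ r > 10)
Before t := t + 6: ¬(((5/4)*d ≤ -1 ∨ d > -1) ↔ r > 10)
Before r := 3*r + p + 5: ¬(((5/4)*d ≤ -1 ∨ d > -1) ↔ p + 3*r > 5)
Before t := p - 7: ¬(((5/4)*d ≤ -1 ∨ d > -1) ↔ p + 3*r > 5)
Before d := p - r: ¬(((5/4)*p ≤ (5/4)*r - 1 ∨ p > r - 1) ↔ p + 3*r > 5)
Answer: WP = ¬(((5/4)*p ≤ (5/4)*r - 1 ∨ p > r - 1) ↔ p + 3*r > 5)


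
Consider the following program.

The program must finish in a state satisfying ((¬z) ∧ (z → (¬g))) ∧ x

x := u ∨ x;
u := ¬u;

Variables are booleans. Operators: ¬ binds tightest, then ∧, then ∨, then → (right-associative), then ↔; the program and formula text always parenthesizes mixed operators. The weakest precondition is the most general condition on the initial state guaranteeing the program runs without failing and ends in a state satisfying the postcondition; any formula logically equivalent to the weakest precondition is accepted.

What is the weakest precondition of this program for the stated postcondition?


Working backward. After the program, the postcondition ((¬z) ∧ (z → (¬g))) ∧ x must hold; in canonical form it is (¬z) ∧ (z → (¬g)) ∧ x.
Before u := ¬u: (¬z) ∧ (z → (¬g)) ∧ x
Before x := u ∨ x: (¬z) ∧ (z → (¬g)) ∧ (u ∨ x)
Answer: WP = (¬z) ∧ (z → (¬g)) ∧ (u ∨ x)


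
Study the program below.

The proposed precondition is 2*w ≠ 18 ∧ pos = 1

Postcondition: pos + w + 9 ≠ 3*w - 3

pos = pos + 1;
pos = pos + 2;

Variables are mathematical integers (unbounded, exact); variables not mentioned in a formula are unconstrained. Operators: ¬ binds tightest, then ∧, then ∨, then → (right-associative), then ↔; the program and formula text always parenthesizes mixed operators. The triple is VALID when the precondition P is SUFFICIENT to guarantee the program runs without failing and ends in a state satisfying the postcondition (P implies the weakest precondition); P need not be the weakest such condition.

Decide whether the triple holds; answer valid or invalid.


Working backward. After the program, the postcondition pos + w + 9 ≠ 3*w - 3 must hold; in canonical form it is pos ≠ 2*w - 12.
Before pos := pos + 2: pos ≠ 2*w - 14
Before pos := pos + 1: pos ≠ 2*w - 15
The weakest precondition is pos ≠ 2*w - 15.
Check whether 2*w ≠ 18 ∧ pos = 1 implies it.
Countermodel: at the initial state pos = 1, w = 8, the precondition holds but the weakest precondition fails.
Answer: invalid


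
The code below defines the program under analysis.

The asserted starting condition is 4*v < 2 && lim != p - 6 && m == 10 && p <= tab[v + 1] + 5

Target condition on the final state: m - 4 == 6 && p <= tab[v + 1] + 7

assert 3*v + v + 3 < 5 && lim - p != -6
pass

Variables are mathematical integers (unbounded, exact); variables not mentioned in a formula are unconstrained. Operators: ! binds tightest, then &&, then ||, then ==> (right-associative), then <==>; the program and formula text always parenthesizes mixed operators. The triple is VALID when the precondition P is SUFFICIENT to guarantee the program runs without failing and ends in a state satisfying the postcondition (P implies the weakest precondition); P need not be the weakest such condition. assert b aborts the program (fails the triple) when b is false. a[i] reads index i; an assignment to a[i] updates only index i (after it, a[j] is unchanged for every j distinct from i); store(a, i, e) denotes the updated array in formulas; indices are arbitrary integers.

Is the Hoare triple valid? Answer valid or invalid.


Working backward. After the program, the postcondition m - 4 == 6 && p <= tab[v + 1] + 7 must hold; in canonical form it is m == 10 && p <= tab[v + 1] + 7.
Before skip: m == 10 && p <= tab[v + 1] + 7
Before assert 3*v + v + 3 < 5 && lim - p != -6: 4*v < 2 && lim != p - 6 && m == 10 && p <= tab[v + 1] + 7
The weakest precondition is 4*v < 2 && lim != p - 6 && m == 10 && p <= tab[v + 1] + 7.
Check whether 4*v < 2 && lim != p - 6 && m == 10 && p <= tab[v + 1] + 5 implies it.
Every state satisfying the precondition satisfies the weakest precondition: the implication holds.
Answer: valid


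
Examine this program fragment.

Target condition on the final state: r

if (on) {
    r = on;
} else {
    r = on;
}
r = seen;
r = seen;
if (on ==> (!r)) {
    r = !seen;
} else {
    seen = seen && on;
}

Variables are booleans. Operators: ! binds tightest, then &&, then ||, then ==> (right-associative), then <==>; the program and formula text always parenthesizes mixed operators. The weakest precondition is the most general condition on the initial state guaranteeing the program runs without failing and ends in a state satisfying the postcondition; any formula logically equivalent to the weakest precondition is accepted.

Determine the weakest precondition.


Working backward. After the program, r must hold.
Then branch requires !seen; else branch requires r.
Before the if: ((on ==> (!r)) ==> (!seen)) && ((!(on ==> (!r))) ==> r)
Before r := seen: ((on ==> (!seen)) ==> (!seen)) && ((!(on ==> (!seen))) ==> seen)
Before r := seen: ((on ==> (!seen)) ==> (!seen)) && ((!(on ==> (!seen))) ==> seen)
Then branch requires ((on ==> (!seen)) ==> (!seen)) && ((!(on ==> (!seen))) ==> seen); else branch requires ((on ==> (!seen)) ==> (!seen)) && ((!(on ==> (!seen))) ==> seen).
Before the if: (on ==> (((on ==> (!seen)) ==> (!seen)) && ((!(on ==> (!seen))) ==> seen))) && ((!on) ==> (((on ==> (!seen)) ==> (!seen)) && ((!(on ==> (!seen))) ==> seen)))
Answer: WP = (on ==> (((on ==> (!seen)) ==> (!seen)) && ((!(on ==> (!seen))) ==> seen))) && ((!on) ==> (((on ==> (!seen)) ==> (!seen)) && ((!(on ==> (!seen))) ==> seen)))


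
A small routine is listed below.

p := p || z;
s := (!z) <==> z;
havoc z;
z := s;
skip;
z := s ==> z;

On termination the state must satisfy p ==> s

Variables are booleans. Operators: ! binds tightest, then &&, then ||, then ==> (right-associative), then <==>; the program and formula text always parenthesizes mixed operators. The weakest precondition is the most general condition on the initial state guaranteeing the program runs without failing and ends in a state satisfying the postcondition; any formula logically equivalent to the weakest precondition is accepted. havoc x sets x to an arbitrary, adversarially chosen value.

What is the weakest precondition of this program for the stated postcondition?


Working backward. After the program, p ==> s must hold.
Before z := s ==> z: p ==> s
Before skip: p ==> s
Before z := s: p ==> s
Before havoc z: p ==> s
Before s := (!z) <==> z: p ==> ((!z) <==> z)
Before p := p || z: (p || z) ==> ((!z) <==> z)
Answer: WP = (p || z) ==> ((!z) <==> z)


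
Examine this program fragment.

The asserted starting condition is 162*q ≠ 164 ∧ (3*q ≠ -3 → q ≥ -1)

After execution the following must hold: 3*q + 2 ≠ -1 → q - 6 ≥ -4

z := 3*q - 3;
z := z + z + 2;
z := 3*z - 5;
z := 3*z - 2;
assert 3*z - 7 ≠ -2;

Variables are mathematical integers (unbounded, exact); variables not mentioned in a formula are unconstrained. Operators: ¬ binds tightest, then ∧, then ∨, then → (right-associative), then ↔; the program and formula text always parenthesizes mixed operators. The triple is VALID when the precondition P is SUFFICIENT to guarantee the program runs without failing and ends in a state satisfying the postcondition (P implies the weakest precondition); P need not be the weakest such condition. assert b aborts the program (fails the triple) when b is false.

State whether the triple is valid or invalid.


Working backward. After the program, the postcondition 3*q + 2 ≠ -1 → q - 6 ≥ -4 must hold; in canonical form it is 3*q ≠ -3 → q ≥ 2.
Before assert 3*z - 7 ≠ -2: 3*z ≠ 5 ∧ (3*q ≠ -3 → q ≥ 2)
Before z := 3*z - 2: 9*z ≠ 11 ∧ (3*q ≠ -3 → q ≥ 2)
Before z := 3*z - 5: 27*z ≠ 56 ∧ (3*q ≠ -3 → q ≥ 2)
Before z := z + z + 2: 54*z ≠ 2 ∧ (3*q ≠ -3 → q ≥ 2)
Before z := 3*q - 3: 162*q ≠ 164 ∧ (3*q ≠ -3 → q ≥ 2)
The weakest precondition is 162*q ≠ 164 ∧ (3*q ≠ -3 → q ≥ 2).
Check whether 162*q ≠ 164 ∧ (3*q ≠ -3 → q ≥ -1) implies it.
Countermodel: at the initial state q = 0, the precondition holds but the weakest precondition fails.
Answer: invalid


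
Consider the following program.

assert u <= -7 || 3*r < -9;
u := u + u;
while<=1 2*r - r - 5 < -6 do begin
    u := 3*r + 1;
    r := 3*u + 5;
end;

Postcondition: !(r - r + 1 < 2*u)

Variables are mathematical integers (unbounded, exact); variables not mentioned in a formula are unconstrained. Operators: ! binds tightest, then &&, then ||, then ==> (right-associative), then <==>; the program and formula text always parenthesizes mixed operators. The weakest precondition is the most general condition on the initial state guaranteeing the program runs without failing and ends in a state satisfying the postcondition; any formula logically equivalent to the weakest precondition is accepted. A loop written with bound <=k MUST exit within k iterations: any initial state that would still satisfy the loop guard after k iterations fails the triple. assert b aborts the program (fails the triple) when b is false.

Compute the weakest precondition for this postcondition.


Working backward. After the program, the postcondition !(r - r + 1 < 2*u) must hold; in canonical form it is !(2*u > 1).
Before the loop (bound <=1), unroll the exhaustion recursion (WP_0 = exit-now case; WP_j = one more guarded iteration, up to j = 1):
  WP_0: (!(r < -1)) && (!(2*u > 1))
  WP_1: (r < -1 ==> ((!(9*r < -9)) && (!(6*r > -1)))) && ((!(r < -1)) ==> (!(2*u > 1)))
So before the loop: (r < -1 ==> ((!(9*r < -9)) && (!(6*r > -1)))) && ((!(r < -1)) ==> (!(2*u > 1)))
Before u := u + u: (r < -1 ==> ((!(9*r < -9)) && (!(6*r > -1)))) && ((!(r < -1)) ==> (!(4*u > 1)))
Before assert u <= -7 || 3*r < -9: (u <= -7 || 3*r < -9) && (r < -1 ==> ((!(9*r < -9)) && (!(6*r > -1)))) && ((!(r < -1)) ==> (!(4*u > 1)))
Answer: WP = (u <= -7 || 3*r < -9) && (r < -1 ==> ((!(9*r < -9)) && (!(6*r > -1)))) && ((!(r < -1)) ==> (!(4*u > 1)))


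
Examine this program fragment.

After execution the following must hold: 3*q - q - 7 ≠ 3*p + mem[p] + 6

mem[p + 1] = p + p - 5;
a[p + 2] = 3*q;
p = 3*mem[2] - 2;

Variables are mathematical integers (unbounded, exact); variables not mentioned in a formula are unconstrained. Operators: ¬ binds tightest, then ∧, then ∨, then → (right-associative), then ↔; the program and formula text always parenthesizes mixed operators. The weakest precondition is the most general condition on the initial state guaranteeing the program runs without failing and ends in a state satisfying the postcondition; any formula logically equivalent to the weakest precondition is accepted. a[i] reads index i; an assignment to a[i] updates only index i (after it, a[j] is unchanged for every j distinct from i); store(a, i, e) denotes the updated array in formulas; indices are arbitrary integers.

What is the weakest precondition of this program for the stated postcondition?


Working backward. After the program, the postcondition 3*q - q - 7 ≠ 3*p + mem[p] + 6 must hold; in canonical form it is 2*q ≠ mem[p] + 3*p + 13.
Before p := 3*mem[2] - 2: 2*q ≠ 9*mem[2] + mem[3*mem[2] - 2] + 7
Before a[p + 2] := 3*q: 2*q ≠ 9*mem[2] + mem[3*mem[2] - 2] + 7
Before mem[p + 1] := p + p - 5: 2*q ≠ 9*store(mem, p + 1, 2*p - 5)[2] + store(mem, p + 1, 2*p - 5)[3*store(mem, p + 1, 2*p - 5)[2] - 2] + 7
Answer: WP = 2*q ≠ 9*store(mem, p + 1, 2*p - 5)[2] + store(mem, p + 1, 2*p - 5)[3*store(mem, p + 1, 2*p - 5)[2] - 2] + 7


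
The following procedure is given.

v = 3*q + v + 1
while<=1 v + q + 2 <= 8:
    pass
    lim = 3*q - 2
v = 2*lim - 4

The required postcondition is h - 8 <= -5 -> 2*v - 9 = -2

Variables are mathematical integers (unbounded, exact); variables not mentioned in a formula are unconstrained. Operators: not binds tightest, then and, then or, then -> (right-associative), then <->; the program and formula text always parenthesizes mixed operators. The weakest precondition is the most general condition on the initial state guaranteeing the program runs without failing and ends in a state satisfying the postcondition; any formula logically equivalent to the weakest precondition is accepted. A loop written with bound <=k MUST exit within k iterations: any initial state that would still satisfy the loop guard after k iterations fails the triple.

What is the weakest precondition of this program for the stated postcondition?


Working backward. After the program, the postcondition h - 8 <= -5 -> 2*v - 9 = -2 must hold; in canonical form it is h <= 3 -> 2*v = 7.
Before v := 2*lim - 4: h <= 3 -> 4*lim = 15
Before the loop (bound <=1), unroll the exhaustion recursion (WP_0 = exit-now case; WP_j = one more guarded iteration, up to j = 1):
  WP_0: (not (q + v <= 6)) and (h <= 3 -> 4*lim = 15)
  WP_1: (q + v <= 6 -> ((not (q + v <= 6)) and (h <= 3 -> 12*q = 23))) and ((not (q + v <= 6)) -> (h <= 3 -> 4*lim = 15))
So before the loop: (q + v <= 6 -> ((not (q + v <= 6)) and (h <= 3 -> 12*q = 23))) and ((not (q + v <= 6)) -> (h <= 3 -> 4*lim = 15))
Before v := 3*q + v + 1: (4*q + v <= 5 -> ((not (4*q + v <= 5)) and (h <= 3 -> 12*q = 23))) and ((not (4*q + v <= 5)) -> (h <= 3 -> 4*lim = 15))
Answer: WP = (4*q + v <= 5 -> ((not (4*q + v <= 5)) and (h <= 3 -> 12*q = 23))) and ((not (4*q + v <= 5)) -> (h <= 3 -> 4*lim = 15))


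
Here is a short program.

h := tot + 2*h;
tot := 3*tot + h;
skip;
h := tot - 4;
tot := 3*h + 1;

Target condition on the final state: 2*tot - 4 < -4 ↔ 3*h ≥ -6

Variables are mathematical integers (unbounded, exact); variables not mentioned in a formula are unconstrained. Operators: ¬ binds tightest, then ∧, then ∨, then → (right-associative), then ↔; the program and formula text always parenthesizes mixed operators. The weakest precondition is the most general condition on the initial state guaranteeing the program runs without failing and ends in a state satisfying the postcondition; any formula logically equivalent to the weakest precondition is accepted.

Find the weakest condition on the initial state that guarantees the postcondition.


Working backward. After the program, the postcondition 2*tot - 4 < -4 ↔ 3*h ≥ -6 must hold; in canonical form it is 2*tot < 0 ↔ 3*h ≥ -6.
Before tot := 3*h + 1: 6*h < -2 ↔ 3*h ≥ -6
Before h := tot - 4: 6*tot < 22 ↔ 3*tot ≥ 6
Before skip: 6*tot < 22 ↔ 3*tot ≥ 6
Before tot := 3*tot + h: 6*h + 18*tot < 22 ↔ 3*h + 9*tot ≥ 6
Before h := tot + 2*h: 12*h + 24*tot < 22 ↔ 6*h + 12*tot ≥ 6
Answer: WP = 12*h + 24*tot < 22 ↔ 6*h + 12*tot ≥ 6


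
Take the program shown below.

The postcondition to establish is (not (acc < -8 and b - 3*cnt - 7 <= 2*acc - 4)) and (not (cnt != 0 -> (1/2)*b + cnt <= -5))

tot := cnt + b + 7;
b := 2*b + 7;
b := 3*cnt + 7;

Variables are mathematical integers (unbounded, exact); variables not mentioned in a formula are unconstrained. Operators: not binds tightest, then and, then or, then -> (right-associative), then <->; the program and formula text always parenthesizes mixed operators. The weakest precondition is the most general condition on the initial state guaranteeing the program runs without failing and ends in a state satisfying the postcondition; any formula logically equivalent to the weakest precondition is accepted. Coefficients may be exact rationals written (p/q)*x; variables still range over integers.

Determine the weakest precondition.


Working backward. After the program, the postcondition (not (acc < -8 and b - 3*cnt - 7 <= 2*acc - 4)) and (not (cnt != 0 -> (1/2)*b + cnt <= -5)) must hold; in canonical form it is (not (acc < -8 and b <= 2*acc + 3*cnt + 3)) and (not (cnt != 0 -> (1/2)*b + cnt <= -5)).
Before b := 3*cnt + 7: (not (acc < -8 and 2*acc >= 4)) and (not (cnt != 0 -> (5/2)*cnt <= -17/2))
Before b := 2*b + 7: (not (acc < -8 and 2*acc >= 4)) and (not (cnt != 0 -> (5/2)*cnt <= -17/2))
Before tot := cnt + b + 7: (not (acc < -8 and 2*acc >= 4)) and (not (cnt != 0 -> (5/2)*cnt <= -17/2))
Answer: WP = (not (acc < -8 and 2*acc >= 4)) and (not (cnt != 0 -> (5/2)*cnt <= -17/2))


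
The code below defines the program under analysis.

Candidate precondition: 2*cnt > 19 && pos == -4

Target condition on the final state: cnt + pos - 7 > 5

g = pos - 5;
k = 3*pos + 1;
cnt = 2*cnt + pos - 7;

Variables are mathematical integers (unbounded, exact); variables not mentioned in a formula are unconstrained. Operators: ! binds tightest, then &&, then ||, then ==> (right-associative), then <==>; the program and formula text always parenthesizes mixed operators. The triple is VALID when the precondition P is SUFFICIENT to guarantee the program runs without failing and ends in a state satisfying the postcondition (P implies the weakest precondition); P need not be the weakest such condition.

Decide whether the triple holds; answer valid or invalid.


Working backward. After the program, the postcondition cnt + pos - 7 > 5 must hold; in canonical form it is cnt + pos > 12.
Before cnt := 2*cnt + pos - 7: 2*cnt + 2*pos > 19
Before k := 3*pos + 1: 2*cnt + 2*pos > 19
Before g := pos - 5: 2*cnt + 2*pos > 19
The weakest precondition is 2*cnt + 2*pos > 19.
Check whether 2*cnt > 19 && pos == -4 implies it.
Countermodel: at the initial state cnt = 10, pos = -4, the precondition holds but the weakest precondition fails.
Answer: invalid


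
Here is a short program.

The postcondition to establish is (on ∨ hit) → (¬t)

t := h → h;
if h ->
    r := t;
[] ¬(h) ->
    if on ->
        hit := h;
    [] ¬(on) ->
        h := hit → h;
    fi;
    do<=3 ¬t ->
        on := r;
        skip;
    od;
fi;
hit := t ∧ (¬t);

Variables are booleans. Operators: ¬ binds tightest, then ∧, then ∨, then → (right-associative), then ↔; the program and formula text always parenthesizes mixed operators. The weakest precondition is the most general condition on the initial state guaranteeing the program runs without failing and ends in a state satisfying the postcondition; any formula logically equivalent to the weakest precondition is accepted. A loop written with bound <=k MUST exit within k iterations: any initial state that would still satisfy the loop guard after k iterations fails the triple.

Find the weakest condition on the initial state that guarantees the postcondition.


Working backward. After the program, (on ∨ hit) → (¬t) must hold.
Before hit := t ∧ (¬t): on → (¬t)
Then branch requires on → (¬t); else branch requires (on → (((¬t) → (((¬t) → (((¬t) → (t ∧ (r → (¬t)))) ∧ (t → (r → (¬t))))) ∧ (t → (r → (¬t))))) ∧ (t → (on → (¬t))))) ∧ ((¬on) → (((¬t) → (((¬t) → (((¬t) → (t ∧ (r → (¬t)))) ∧ (t → (r → (¬t))))) ∧ (t → (r → (¬t))))) ∧ (t → (on → (¬t))))).
Before the if: (h → (on → (¬t))) ∧ ((¬h) → ((on → (((¬t) → (((¬t) → (((¬t) → (t ∧ (r → (¬t)))) ∧ (t → (r → (¬t))))) ∧ (t → (r → (¬t))))) ∧ (t → (on → (¬t))))) ∧ ((¬on) → (((¬t) → (((¬t) → (((¬t) → (t ∧ (r → (¬t)))) ∧ (t → (r → (¬t))))) ∧ (t → (r → (¬t))))) ∧ (t → (on → (¬t)))))))
Before t := h → h: (h → (¬on)) ∧ ((¬h) → (on → (¬on)))
Answer: WP = (h → (¬on)) ∧ ((¬h) → (on → (¬on)))


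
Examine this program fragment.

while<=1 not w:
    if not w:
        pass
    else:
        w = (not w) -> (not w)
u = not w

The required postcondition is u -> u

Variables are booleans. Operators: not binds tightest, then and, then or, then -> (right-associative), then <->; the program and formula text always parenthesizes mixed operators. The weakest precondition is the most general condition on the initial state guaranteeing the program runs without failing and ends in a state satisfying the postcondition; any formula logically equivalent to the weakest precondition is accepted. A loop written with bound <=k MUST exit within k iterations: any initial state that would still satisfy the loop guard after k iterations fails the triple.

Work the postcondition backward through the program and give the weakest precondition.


Working backward. After the program, the postcondition u -> u must hold; in canonical form it is true.
Before u := not w: true
Before the loop (bound <=1), unroll the exhaustion recursion (WP_0 = exit-now case; WP_j = one more guarded iteration, up to j = 1):
  WP_0: w
  WP_1: (not w) -> ((not w) -> w)
So before the loop: (not w) -> ((not w) -> w)
Answer: WP = (not w) -> ((not w) -> w)


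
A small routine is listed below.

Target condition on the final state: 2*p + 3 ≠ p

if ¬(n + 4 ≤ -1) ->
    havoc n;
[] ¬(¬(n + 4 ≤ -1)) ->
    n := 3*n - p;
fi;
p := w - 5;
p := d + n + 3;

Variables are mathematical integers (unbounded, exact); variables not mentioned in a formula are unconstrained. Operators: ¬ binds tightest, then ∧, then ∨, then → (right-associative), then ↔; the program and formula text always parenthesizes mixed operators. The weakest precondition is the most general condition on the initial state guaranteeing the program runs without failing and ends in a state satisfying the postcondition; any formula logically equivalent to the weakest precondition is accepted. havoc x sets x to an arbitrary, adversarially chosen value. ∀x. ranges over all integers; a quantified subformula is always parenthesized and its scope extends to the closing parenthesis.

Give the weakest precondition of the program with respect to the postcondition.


Working backward. After the program, the postcondition 2*p + 3 ≠ p must hold; in canonical form it is p ≠ -3.
Before p := d + n + 3: d + n ≠ -6
Before p := w - 5: d + n ≠ -6
Then branch requires ∀n_1. d + n_1 ≠ -6; else branch requires d + 3*n ≠ p - 6.
Before the if: ((¬(n ≤ -5)) → (∀n_1. d + n_1 ≠ -6)) ∧ (n ≤ -5 → d + 3*n ≠ p - 6)
Answer: WP = ((¬(n ≤ -5)) → (∀n_1. d + n_1 ≠ -6)) ∧ (n ≤ -5 → d + 3*n ≠ p - 6)


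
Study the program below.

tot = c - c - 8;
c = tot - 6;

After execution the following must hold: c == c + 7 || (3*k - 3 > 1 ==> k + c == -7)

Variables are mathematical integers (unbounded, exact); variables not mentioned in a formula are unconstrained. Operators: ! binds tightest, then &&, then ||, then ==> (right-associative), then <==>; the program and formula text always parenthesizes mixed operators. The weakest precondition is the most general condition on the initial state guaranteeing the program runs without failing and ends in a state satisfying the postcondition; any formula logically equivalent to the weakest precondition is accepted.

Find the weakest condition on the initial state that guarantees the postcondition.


Working backward. After the program, the postcondition c == c + 7 || (3*k - 3 > 1 ==> k + c == -7) must hold; in canonical form it is 3*k > 4 ==> c + k == -7.
Before c := tot - 6: 3*k > 4 ==> k + tot == -1
Before tot := c - c - 8: 3*k > 4 ==> k == 7
Answer: WP = 3*k > 4 ==> k == 7


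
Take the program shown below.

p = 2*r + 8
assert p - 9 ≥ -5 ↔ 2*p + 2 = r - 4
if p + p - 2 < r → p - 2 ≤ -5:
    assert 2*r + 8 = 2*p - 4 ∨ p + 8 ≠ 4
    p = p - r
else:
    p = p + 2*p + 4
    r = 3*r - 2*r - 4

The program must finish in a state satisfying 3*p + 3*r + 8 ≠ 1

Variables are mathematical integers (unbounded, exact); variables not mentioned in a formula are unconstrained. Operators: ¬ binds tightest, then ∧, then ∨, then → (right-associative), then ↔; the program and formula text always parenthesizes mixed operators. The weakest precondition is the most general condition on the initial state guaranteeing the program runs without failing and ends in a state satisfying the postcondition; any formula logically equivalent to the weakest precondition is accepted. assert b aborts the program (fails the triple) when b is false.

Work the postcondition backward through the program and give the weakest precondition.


Working backward. After the program, the postcondition 3*p + 3*r + 8 ≠ 1 must hold; in canonical form it is 3*p + 3*r ≠ -7.
Then branch requires (2*r = 2*p - 12 ∨ p ≠ -4) ∧ 3*p ≠ -7; else branch requires 9*p + 3*r ≠ -7.
Before the if: ((2*p < r + 2 → p ≤ -3) → ((2*r = 2*p - 12 ∨ p ≠ -4) ∧ 3*p ≠ -7)) ∧ ((¬(2*p < r + 2 → p ≤ -3)) → 9*p + 3*r ≠ -7)
Before assert p - 9 ≥ -5 ↔ 2*p + 2 = r - 4: (p ≥ 4 ↔ 2*p = r - 6) ∧ ((2*p < r + 2 → p ≤ -3) → ((2*r = 2*p - 12 ∨ p ≠ -4) ∧ 3*p ≠ -7)) ∧ ((¬(2*p < r + 2 → p ≤ -3)) → 9*p + 3*r ≠ -7)
Before p := 2*r + 8: (2*r ≥ -4 ↔ 3*r = -22) ∧ ((3*r < -14 → 2*r ≤ -11) → ((2*r = -4 ∨ 2*r ≠ -12) ∧ 6*r ≠ -31)) ∧ ((¬(3*r < -14 → 2*r ≤ -11)) → 21*r ≠ -79)
Answer: WP = (2*r ≥ -4 ↔ 3*r = -22) ∧ ((3*r < -14 → 2*r ≤ -11) → ((2*r = -4 ∨ 2*r ≠ -12) ∧ 6*r ≠ -31)) ∧ ((¬(3*r < -14 → 2*r ≤ -11)) → 21*r ≠ -79)


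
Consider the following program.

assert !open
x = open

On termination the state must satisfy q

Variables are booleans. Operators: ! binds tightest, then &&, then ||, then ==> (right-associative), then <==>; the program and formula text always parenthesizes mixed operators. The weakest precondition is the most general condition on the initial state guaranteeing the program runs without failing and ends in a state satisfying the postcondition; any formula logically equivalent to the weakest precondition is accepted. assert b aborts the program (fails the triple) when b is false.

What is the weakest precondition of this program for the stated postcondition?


Working backward. After the program, q must hold.
Before x := open: q
Before assert !open: (!open) && q
Answer: WP = (!open) && q


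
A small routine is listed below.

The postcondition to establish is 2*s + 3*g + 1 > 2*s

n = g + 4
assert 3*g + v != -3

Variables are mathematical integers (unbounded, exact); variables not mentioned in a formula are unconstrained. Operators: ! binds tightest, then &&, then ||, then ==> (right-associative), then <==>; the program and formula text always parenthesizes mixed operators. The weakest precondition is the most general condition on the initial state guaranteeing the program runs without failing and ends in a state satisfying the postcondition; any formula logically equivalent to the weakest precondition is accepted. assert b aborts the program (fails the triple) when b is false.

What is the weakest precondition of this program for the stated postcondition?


Working backward. After the program, the postcondition 2*s + 3*g + 1 > 2*s must hold; in canonical form it is 3*g > -1.
Before assert 3*g + v != -3: 3*g + v != -3 && 3*g > -1
Before n := g + 4: 3*g + v != -3 && 3*g > -1
Answer: WP = 3*g + v != -3 && 3*g > -1


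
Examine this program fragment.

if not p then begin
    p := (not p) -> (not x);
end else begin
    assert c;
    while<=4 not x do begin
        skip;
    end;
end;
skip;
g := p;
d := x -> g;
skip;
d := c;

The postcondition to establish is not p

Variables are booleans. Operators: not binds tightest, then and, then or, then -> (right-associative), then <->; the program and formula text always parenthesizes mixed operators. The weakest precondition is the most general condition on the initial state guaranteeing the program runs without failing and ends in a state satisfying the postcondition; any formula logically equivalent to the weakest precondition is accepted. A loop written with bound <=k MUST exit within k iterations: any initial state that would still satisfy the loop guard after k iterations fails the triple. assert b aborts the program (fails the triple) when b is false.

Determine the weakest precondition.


Working backward. After the program, not p must hold.
Before d := c: not p
Before skip: not p
Before d := x -> g: not p
Before g := p: not p
Before skip: not p
Then branch requires not ((not p) -> (not x)); else branch requires c and ((not x) -> (((not x) -> (((not x) -> (((not x) -> (x and (not p))) and (x -> (not p)))) and (x -> (not p)))) and (x -> (not p)))) and (x -> (not p)).
Before the if: ((not p) -> (not ((not p) -> (not x)))) and (p -> (c and ((not x) -> (((not x) -> (((not x) -> (((not x) -> (x and (not p))) and (x -> (not p)))) and (x -> (not p)))) and (x -> (not p)))) and (x -> (not p))))
Answer: WP = ((not p) -> (not ((not p) -> (not x)))) and (p -> (c and ((not x) -> (((not x) -> (((not x) -> (((not x) -> (x and (not p))) and (x -> (not p)))) and (x -> (not p)))) and (x -> (not p)))) and (x -> (not p))))


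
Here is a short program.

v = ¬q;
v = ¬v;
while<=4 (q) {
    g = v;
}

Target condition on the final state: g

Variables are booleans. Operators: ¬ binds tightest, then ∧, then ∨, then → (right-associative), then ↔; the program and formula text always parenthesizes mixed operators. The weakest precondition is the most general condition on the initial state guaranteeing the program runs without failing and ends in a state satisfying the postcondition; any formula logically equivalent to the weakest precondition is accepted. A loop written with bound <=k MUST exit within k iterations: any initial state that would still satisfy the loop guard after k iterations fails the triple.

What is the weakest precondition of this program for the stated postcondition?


Working backward. After the program, g must hold.
Before the loop (bound <=4), unroll the exhaustion recursion (WP_0 = exit-now case; WP_j = one more guarded iteration, up to j = 4):
  WP_0: (¬q) ∧ g
  WP_1: (q → ((¬q) ∧ v)) ∧ ((¬q) → g)
  WP_2: (q → ((q → ((¬q) ∧ v)) ∧ ((¬q) → v))) ∧ ((¬q) → g)
  WP_3: (q → ((q → ((q → ((¬q) ∧ v)) ∧ ((¬q) → v))) ∧ ((¬q) → v))) ∧ ((¬q) → g)
  WP_4: (q → ((q → ((q → ((q → ((¬q) ∧ v)) ∧ ((¬q) → v))) ∧ ((¬q) → v))) ∧ ((¬q) → v))) ∧ ((¬q) → g)
So before the loop: (q → ((q → ((q → ((q → ((¬q) ∧ v)) ∧ ((¬q) → v))) ∧ ((¬q) → v))) ∧ ((¬q) → v))) ∧ ((¬q) → g)
Before v := ¬v: (q → ((q → ((q → ((q → ((¬q) ∧ (¬v))) ∧ ((¬q) → (¬v)))) ∧ ((¬q) → (¬v)))) ∧ ((¬q) → (¬v)))) ∧ ((¬q) → g)
Before v := ¬q: (q → ((q → ((q → ((¬q) ∧ ((¬q) → q))) ∧ ((¬q) → q))) ∧ ((¬q) → q))) ∧ ((¬q) → g)
Answer: WP = (q → ((q → ((q → ((¬q) ∧ ((¬q) → q))) ∧ ((¬q) → q))) ∧ ((¬q) → q))) ∧ ((¬q) → g)


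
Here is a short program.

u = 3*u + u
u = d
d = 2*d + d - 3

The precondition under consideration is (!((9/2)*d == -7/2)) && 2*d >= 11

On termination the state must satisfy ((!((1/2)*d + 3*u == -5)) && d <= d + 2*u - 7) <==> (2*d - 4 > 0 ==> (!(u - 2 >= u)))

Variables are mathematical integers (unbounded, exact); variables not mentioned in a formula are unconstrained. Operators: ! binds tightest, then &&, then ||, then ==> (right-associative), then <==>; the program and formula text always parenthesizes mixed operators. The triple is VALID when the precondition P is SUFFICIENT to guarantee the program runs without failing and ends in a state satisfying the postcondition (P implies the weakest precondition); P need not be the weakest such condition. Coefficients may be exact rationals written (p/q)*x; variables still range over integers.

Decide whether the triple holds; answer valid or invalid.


Working backward. After the program, the postcondition ((!((1/2)*d + 3*u == -5)) && d <= d + 2*u - 7) <==> (2*d - 4 > 0 ==> (!(u - 2 >= u))) must hold; in canonical form it is (!((1/2)*d + 3*u == -5)) && 2*u >= 7.
Before d := 2*d + d - 3: (!((3/2)*d + 3*u == -7/2)) && 2*u >= 7
Before u := d: (!((9/2)*d == -7/2)) && 2*d >= 7
Before u := 3*u + u: (!((9/2)*d == -7/2)) && 2*d >= 7
The weakest precondition is (!((9/2)*d == -7/2)) && 2*d >= 7.
Check whether (!((9/2)*d == -7/2)) && 2*d >= 11 implies it.
Every state satisfying the precondition satisfies the weakest precondition: the implication holds.
Answer: valid


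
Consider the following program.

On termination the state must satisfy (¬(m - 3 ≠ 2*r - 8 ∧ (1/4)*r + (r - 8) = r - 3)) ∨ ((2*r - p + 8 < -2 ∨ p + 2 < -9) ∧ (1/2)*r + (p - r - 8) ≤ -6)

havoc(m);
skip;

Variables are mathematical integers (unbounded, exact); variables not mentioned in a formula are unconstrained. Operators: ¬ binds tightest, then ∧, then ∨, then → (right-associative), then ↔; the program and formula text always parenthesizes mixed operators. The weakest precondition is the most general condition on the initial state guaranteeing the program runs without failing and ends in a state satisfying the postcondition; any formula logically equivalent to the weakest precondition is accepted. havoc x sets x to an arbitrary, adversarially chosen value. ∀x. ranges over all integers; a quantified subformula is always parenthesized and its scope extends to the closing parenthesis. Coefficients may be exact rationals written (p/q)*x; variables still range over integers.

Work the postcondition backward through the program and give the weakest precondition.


Working backward. After the program, the postcondition (¬(m - 3 ≠ 2*r - 8 ∧ (1/4)*r + (r - 8) = r - 3)) ∨ ((2*r - p + 8 < -2 ∨ p + 2 < -9) ∧ (1/2)*r + (p - r - 8) ≤ -6) must hold; in canonical form it is (¬(m ≠ 2*r - 5 ∧ (1/4)*r = 5)) ∨ ((2*r < p - 10 ∨ p < -11) ∧ p ≤ (1/2)*r + 2).
Before skip: (¬(m ≠ 2*r - 5 ∧ (1/4)*r = 5)) ∨ ((2*r < p - 10 ∨ p < -11) ∧ p ≤ (1/2)*r + 2)
Before havoc m: ∀m_1. ((¬(m_1 ≠ 2*r - 5 ∧ (1/4)*r = 5)) ∨ ((2*r < p - 10 ∨ p < -11) ∧ p ≤ (1/2)*r + 2))
Answer: WP = ∀m_1. ((¬(m_1 ≠ 2*r - 5 ∧ (1/4)*r = 5)) ∨ ((2*r < p - 10 ∨ p < -11) ∧ p ≤ (1/2)*r + 2))


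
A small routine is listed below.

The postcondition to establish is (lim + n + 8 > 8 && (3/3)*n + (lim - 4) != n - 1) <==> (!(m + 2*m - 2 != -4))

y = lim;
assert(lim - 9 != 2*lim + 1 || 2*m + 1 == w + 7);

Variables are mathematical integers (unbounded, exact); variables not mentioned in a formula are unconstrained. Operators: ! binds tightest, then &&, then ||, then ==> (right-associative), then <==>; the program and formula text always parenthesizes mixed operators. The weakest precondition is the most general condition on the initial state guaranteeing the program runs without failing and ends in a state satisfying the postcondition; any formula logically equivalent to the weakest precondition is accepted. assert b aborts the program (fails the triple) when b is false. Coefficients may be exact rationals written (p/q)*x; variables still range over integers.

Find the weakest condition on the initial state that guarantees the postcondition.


Working backward. After the program, the postcondition (lim + n + 8 > 8 && (3/3)*n + (lim - 4) != n - 1) <==> (!(m + 2*m - 2 != -4)) must hold; in canonical form it is (lim + n > 0 && lim != 3) <==> (!(3*m != -2)).
Before assert lim - 9 != 2*lim + 1 || 2*m + 1 == w + 7: (lim != -10 || 2*m == w + 6) && ((lim + n > 0 && lim != 3) <==> (!(3*m != -2)))
Before y := lim: (lim != -10 || 2*m == w + 6) && ((lim + n > 0 && lim != 3) <==> (!(3*m != -2)))
Answer: WP = (lim != -10 || 2*m == w + 6) && ((lim + n > 0 && lim != 3) <==> (!(3*m != -2)))


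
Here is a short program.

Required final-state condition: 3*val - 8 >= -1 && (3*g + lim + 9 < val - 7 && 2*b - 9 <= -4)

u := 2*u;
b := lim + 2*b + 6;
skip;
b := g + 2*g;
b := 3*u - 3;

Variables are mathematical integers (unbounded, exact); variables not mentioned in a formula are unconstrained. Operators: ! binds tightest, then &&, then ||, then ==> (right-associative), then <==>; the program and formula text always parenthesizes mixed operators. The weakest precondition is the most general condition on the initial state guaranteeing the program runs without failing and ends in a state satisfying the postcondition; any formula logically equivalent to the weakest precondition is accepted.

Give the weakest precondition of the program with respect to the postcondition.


Working backward. After the program, the postcondition 3*val - 8 >= -1 && (3*g + lim + 9 < val - 7 && 2*b - 9 <= -4) must hold; in canonical form it is 3*val >= 7 && 3*g + lim < val - 16 && 2*b <= 5.
Before b := 3*u - 3: 3*val >= 7 && 3*g + lim < val - 16 && 6*u <= 11
Before b := g + 2*g: 3*val >= 7 && 3*g + lim < val - 16 && 6*u <= 11
Before skip: 3*val >= 7 && 3*g + lim < val - 16 && 6*u <= 11
Before b := lim + 2*b + 6: 3*val >= 7 && 3*g + lim < val - 16 && 6*u <= 11
Before u := 2*u: 3*val >= 7 && 3*g + lim < val - 16 && 12*u <= 11
Answer: WP = 3*val >= 7 && 3*g + lim < val - 16 && 12*u <= 11


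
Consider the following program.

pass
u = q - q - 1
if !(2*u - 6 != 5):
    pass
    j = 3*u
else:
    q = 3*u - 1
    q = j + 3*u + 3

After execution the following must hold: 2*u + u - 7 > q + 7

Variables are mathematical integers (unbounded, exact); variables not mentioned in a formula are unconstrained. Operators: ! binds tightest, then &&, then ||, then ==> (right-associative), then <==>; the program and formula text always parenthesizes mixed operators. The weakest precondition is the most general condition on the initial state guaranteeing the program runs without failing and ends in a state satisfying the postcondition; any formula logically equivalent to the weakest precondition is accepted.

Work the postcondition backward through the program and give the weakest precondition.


Working backward. After the program, the postcondition 2*u + u - 7 > q + 7 must hold; in canonical form it is 3*u > q + 14.
Then branch requires 3*u > q + 14; else branch requires j < -17.
Before the if: ((!(2*u != 11)) ==> 3*u > q + 14) && (2*u != 11 ==> j < -17)
Before u := q - q - 1: j < -17
Before skip: j < -17
Answer: WP = j < -17


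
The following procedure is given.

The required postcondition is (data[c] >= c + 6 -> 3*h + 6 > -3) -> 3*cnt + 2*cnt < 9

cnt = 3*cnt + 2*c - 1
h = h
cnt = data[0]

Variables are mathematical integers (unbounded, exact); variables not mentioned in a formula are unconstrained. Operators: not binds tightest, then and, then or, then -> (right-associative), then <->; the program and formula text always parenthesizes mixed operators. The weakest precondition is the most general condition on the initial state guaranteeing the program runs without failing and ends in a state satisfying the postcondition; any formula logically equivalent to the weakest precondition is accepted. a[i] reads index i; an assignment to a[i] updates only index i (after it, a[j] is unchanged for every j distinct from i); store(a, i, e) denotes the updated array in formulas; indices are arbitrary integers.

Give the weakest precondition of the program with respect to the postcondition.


Working backward. After the program, the postcondition (data[c] >= c + 6 -> 3*h + 6 > -3) -> 3*cnt + 2*cnt < 9 must hold; in canonical form it is (data[c] >= c + 6 -> 3*h > -9) -> 5*cnt < 9.
Before cnt := data[0]: (data[c] >= c + 6 -> 3*h > -9) -> 5*data[0] < 9
Before h := h: (data[c] >= c + 6 -> 3*h > -9) -> 5*data[0] < 9
Before cnt := 3*cnt + 2*c - 1: (data[c] >= c + 6 -> 3*h > -9) -> 5*data[0] < 9
Answer: WP = (data[c] >= c + 6 -> 3*h > -9) -> 5*data[0] < 9


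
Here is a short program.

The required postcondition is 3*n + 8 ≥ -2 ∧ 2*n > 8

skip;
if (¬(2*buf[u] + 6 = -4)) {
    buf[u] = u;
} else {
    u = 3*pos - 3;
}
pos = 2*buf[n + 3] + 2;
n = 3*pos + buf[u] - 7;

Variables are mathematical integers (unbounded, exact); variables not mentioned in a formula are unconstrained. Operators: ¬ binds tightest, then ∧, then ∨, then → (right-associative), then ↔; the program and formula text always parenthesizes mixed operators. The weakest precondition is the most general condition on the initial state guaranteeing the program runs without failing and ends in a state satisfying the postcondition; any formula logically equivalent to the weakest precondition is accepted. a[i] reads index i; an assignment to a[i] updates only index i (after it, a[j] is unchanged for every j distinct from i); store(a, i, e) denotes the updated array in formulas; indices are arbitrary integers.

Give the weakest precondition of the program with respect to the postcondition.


Working backward. After the program, the postcondition 3*n + 8 ≥ -2 ∧ 2*n > 8 must hold; in canonical form it is 3*n ≥ -10 ∧ 2*n > 8.
Before n := 3*pos + buf[u] - 7: 3*buf[u] + 9*pos ≥ 11 ∧ 2*buf[u] + 6*pos > 22
Before pos := 2*buf[n + 3] + 2: 18*buf[n + 3] + 3*buf[u] ≥ -7 ∧ 12*buf[n + 3] + 2*buf[u] > 10
Then branch requires 18*store(buf, u, u)[n + 3] + 3*store(buf, u, u)[u] ≥ -7 ∧ 12*store(buf, u, u)[n + 3] + 2*store(buf, u, u)[u] > 10; else branch requires 18*buf[n + 3] + 3*buf[3*pos - 3] ≥ -7 ∧ 12*buf[n + 3] + 2*buf[3*pos - 3] > 10.
Before the if: ((¬(2*buf[u] = -10)) → (18*store(buf, u, u)[n + 3] + 3*store(buf, u, u)[u] ≥ -7 ∧ 12*store(buf, u, u)[n + 3] + 2*store(buf, u, u)[u] > 10)) ∧ (2*buf[u] = -10 → (18*buf[n + 3] + 3*buf[3*pos - 3] ≥ -7 ∧ 12*buf[n + 3] + 2*buf[3*pos - 3] > 10))
Before skip: ((¬(2*buf[u] = -10)) → (18*store(buf, u, u)[n + 3] + 3*store(buf, u, u)[u] ≥ -7 ∧ 12*store(buf, u, u)[n + 3] + 2*store(buf, u, u)[u] > 10)) ∧ (2*buf[u] = -10 → (18*buf[n + 3] + 3*buf[3*pos - 3] ≥ -7 ∧ 12*buf[n + 3] + 2*buf[3*pos - 3] > 10))
Answer: WP = ((¬(2*buf[u] = -10)) → (18*store(buf, u, u)[n + 3] + 3*store(buf, u, u)[u] ≥ -7 ∧ 12*store(buf, u, u)[n + 3] + 2*store(buf, u, u)[u] > 10)) ∧ (2*buf[u] = -10 → (18*buf[n + 3] + 3*buf[3*pos - 3] ≥ -7 ∧ 12*buf[n + 3] + 2*buf[3*pos - 3] > 10))
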